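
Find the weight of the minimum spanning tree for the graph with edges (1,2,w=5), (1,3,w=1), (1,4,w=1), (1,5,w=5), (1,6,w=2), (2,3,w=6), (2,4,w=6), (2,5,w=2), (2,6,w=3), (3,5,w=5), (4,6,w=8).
9 (MST edges: (1,3,w=1), (1,4,w=1), (1,6,w=2), (2,5,w=2), (2,6,w=3); sum of weights 1 + 1 + 2 + 2 + 3 = 9)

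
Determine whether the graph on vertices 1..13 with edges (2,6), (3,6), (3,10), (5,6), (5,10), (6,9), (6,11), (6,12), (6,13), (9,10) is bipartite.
Yes. Partition: {1, 2, 3, 4, 5, 7, 8, 9, 11, 12, 13}, {6, 10}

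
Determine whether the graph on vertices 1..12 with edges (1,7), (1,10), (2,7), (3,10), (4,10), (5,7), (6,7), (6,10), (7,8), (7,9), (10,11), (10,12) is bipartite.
Yes. Partition: {1, 2, 3, 4, 5, 6, 8, 9, 11, 12}, {7, 10}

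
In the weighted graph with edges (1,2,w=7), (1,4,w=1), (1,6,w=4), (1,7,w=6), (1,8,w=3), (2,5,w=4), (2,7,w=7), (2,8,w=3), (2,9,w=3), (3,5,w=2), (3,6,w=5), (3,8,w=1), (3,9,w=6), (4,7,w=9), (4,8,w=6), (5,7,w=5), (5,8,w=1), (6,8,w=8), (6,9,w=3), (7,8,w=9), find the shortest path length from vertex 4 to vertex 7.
7 (path: 4 -> 1 -> 7; weights 1 + 6 = 7)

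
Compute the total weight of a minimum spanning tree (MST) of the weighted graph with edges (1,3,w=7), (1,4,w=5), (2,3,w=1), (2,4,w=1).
7 (MST edges: (1,4,w=5), (2,3,w=1), (2,4,w=1); sum of weights 5 + 1 + 1 = 7)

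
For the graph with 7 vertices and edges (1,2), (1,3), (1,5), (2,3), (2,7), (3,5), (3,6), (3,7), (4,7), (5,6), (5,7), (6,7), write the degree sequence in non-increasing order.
[5, 5, 4, 3, 3, 3, 1] (degrees: deg(1)=3, deg(2)=3, deg(3)=5, deg(4)=1, deg(5)=4, deg(6)=3, deg(7)=5)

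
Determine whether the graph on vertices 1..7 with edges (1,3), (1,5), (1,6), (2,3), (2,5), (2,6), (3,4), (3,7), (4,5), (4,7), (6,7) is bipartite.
No (odd cycle of length 5: 7 -> 6 -> 1 -> 5 -> 4 -> 7)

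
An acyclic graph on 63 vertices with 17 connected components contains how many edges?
46 (Each of the 17 component trees on V_i vertices has V_i - 1 edges; summing gives V - C = 63 - 17 = 46)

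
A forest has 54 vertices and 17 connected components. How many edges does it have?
37 (Each of the 17 component trees on V_i vertices has V_i - 1 edges; summing gives V - C = 54 - 17 = 37)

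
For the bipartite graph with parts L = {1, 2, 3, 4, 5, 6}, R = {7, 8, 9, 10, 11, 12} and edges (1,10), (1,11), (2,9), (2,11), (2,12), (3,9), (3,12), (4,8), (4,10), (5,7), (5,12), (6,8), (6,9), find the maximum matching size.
6 (matching: (1,11), (2,12), (3,9), (4,10), (5,7), (6,8); upper bound min(|L|,|R|) = min(6,6) = 6)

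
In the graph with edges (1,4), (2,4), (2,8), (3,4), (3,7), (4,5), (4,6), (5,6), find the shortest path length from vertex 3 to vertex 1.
2 (path: 3 -> 4 -> 1, 2 edges)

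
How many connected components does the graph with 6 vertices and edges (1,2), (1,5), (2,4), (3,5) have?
2 (components: {1, 2, 3, 4, 5}, {6})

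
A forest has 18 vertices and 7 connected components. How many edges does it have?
11 (Each of the 7 component trees on V_i vertices has V_i - 1 edges; summing gives V - C = 18 - 7 = 11)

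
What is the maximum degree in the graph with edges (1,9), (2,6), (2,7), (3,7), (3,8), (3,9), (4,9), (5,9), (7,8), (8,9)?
5 (attained at vertex 9)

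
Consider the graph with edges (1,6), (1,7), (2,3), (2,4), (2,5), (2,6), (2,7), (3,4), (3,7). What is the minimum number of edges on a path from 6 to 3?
2 (path: 6 -> 2 -> 3, 2 edges)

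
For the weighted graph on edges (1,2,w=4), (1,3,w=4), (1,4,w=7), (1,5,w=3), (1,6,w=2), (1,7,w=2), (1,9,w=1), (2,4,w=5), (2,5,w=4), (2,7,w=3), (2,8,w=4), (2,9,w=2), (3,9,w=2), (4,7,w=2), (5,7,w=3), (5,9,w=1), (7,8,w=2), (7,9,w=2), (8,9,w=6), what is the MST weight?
14 (MST edges: (1,6,w=2), (1,7,w=2), (1,9,w=1), (2,9,w=2), (3,9,w=2), (4,7,w=2), (5,9,w=1), (7,8,w=2); sum of weights 2 + 2 + 1 + 2 + 2 + 2 + 1 + 2 = 14)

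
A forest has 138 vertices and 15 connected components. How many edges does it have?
123 (Each of the 15 component trees on V_i vertices has V_i - 1 edges; summing gives V - C = 138 - 15 = 123)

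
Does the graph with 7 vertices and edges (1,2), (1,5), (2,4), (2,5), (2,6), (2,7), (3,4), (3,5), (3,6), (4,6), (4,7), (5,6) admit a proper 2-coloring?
No (odd cycle of length 3: 5 -> 1 -> 2 -> 5)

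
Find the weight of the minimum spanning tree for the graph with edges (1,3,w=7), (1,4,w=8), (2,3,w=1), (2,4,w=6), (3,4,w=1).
9 (MST edges: (1,3,w=7), (2,3,w=1), (3,4,w=1); sum of weights 7 + 1 + 1 = 9)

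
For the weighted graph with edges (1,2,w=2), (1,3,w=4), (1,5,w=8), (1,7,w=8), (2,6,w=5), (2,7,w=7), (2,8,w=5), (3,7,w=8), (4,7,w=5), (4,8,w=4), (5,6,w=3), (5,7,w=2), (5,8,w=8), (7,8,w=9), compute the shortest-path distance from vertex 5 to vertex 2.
8 (path: 5 -> 6 -> 2; weights 3 + 5 = 8)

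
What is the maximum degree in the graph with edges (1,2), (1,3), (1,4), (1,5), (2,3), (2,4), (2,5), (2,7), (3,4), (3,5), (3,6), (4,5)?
5 (attained at vertices 2, 3)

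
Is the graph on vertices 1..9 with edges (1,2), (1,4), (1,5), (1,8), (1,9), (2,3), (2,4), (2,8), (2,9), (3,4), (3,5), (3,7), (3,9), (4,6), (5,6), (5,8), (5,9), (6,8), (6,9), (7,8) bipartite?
No (odd cycle of length 3: 9 -> 1 -> 2 -> 9)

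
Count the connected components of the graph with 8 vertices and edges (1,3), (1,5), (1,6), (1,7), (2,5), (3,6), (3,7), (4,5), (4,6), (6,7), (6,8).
1 (components: {1, 2, 3, 4, 5, 6, 7, 8})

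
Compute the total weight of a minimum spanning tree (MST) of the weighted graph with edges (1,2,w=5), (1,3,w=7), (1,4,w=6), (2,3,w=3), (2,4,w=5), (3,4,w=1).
9 (MST edges: (1,2,w=5), (2,3,w=3), (3,4,w=1); sum of weights 5 + 3 + 1 = 9)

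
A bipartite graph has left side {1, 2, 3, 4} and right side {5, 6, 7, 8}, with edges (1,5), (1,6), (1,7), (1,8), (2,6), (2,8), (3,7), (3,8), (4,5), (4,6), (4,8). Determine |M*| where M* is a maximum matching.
4 (matching: (1,8), (2,6), (3,7), (4,5); upper bound min(|L|,|R|) = min(4,4) = 4)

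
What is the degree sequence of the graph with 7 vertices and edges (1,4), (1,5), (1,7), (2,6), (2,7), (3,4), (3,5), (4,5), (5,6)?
[4, 3, 3, 2, 2, 2, 2] (degrees: deg(1)=3, deg(2)=2, deg(3)=2, deg(4)=3, deg(5)=4, deg(6)=2, deg(7)=2)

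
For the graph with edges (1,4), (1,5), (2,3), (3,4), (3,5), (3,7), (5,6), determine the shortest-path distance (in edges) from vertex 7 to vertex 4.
2 (path: 7 -> 3 -> 4, 2 edges)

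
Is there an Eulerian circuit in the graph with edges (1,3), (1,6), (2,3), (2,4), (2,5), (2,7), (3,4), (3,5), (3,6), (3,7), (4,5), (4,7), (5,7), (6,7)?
No (2 vertices have odd degree: {6, 7}; Eulerian circuit requires 0)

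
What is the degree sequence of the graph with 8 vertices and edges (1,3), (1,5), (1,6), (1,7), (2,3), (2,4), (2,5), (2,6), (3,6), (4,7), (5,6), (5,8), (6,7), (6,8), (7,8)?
[6, 4, 4, 4, 4, 3, 3, 2] (degrees: deg(1)=4, deg(2)=4, deg(3)=3, deg(4)=2, deg(5)=4, deg(6)=6, deg(7)=4, deg(8)=3)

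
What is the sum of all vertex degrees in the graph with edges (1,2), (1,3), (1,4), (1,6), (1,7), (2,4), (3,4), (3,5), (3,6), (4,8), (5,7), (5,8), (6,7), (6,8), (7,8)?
30 (handshake: sum of degrees = 2|E| = 2 x 15 = 30)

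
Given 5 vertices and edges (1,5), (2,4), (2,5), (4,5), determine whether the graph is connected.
No, it has 2 components: {1, 2, 4, 5}, {3}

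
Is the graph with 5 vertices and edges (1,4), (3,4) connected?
No, it has 3 components: {1, 3, 4}, {2}, {5}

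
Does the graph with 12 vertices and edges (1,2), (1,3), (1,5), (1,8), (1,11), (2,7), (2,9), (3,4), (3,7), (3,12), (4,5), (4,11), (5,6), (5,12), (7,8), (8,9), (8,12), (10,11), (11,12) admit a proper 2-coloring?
Yes. Partition: {1, 4, 6, 7, 9, 10, 12}, {2, 3, 5, 8, 11}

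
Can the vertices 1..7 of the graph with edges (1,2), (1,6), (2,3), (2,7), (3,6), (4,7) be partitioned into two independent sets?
Yes. Partition: {1, 3, 5, 7}, {2, 4, 6}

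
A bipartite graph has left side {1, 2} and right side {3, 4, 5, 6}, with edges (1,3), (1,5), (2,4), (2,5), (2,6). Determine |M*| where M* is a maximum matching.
2 (matching: (1,5), (2,6); upper bound min(|L|,|R|) = min(2,4) = 2)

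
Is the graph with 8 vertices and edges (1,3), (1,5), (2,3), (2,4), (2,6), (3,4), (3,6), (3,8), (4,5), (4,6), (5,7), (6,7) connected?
Yes (BFS from 1 visits [1, 3, 5, 2, 4, 6, 8, 7] — all 8 vertices reached)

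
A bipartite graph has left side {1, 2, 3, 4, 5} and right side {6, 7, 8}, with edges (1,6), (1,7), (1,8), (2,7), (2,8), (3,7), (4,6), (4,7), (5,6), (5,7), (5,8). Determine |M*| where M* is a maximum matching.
3 (matching: (1,8), (2,7), (4,6); upper bound min(|L|,|R|) = min(5,3) = 3)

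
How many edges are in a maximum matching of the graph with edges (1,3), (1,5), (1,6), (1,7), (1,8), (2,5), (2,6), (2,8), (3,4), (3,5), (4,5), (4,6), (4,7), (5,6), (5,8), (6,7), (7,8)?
4 (matching: (1,7), (2,8), (3,5), (4,6); upper bound floor(n/2) = floor(8/2) = 4)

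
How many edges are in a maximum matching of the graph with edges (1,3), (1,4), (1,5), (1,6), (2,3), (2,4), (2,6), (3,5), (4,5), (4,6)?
3 (matching: (1,3), (2,6), (4,5); upper bound floor(n/2) = floor(6/2) = 3)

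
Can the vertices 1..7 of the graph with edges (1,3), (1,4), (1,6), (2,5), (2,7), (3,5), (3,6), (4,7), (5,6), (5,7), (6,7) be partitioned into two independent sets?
No (odd cycle of length 3: 6 -> 1 -> 3 -> 6)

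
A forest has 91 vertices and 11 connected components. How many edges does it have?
80 (Each of the 11 component trees on V_i vertices has V_i - 1 edges; summing gives V - C = 91 - 11 = 80)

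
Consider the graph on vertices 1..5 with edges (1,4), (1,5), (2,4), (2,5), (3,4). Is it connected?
Yes (BFS from 1 visits [1, 4, 5, 2, 3] — all 5 vertices reached)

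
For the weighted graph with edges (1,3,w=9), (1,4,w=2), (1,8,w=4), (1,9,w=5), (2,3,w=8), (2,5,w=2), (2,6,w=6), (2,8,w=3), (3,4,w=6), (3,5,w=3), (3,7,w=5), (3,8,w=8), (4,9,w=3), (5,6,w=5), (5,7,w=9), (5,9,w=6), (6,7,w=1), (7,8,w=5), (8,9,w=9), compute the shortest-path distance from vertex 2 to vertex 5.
2 (path: 2 -> 5; weights 2 = 2)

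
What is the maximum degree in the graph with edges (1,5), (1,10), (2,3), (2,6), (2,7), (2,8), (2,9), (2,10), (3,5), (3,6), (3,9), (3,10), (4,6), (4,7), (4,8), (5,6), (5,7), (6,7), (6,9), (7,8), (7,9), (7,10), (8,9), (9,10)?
7 (attained at vertex 7)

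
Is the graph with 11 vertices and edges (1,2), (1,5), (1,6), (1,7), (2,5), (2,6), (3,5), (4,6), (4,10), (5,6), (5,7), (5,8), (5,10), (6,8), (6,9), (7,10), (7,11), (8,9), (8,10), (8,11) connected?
Yes (BFS from 1 visits [1, 2, 5, 6, 7, 3, 8, 10, 4, 9, 11] — all 11 vertices reached)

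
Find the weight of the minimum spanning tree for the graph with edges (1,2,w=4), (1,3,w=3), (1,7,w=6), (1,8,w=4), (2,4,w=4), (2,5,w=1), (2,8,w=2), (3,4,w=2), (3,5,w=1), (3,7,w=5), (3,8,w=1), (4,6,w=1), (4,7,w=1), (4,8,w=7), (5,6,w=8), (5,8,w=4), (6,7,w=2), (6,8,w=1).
9 (MST edges: (1,3,w=3), (2,5,w=1), (3,5,w=1), (3,8,w=1), (4,6,w=1), (4,7,w=1), (6,8,w=1); sum of weights 3 + 1 + 1 + 1 + 1 + 1 + 1 = 9)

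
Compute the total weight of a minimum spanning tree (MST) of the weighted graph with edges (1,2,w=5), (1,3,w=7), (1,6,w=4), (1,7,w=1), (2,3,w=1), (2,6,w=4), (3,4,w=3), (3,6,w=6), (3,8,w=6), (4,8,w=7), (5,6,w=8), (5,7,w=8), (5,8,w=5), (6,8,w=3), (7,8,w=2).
19 (MST edges: (1,7,w=1), (2,3,w=1), (2,6,w=4), (3,4,w=3), (5,8,w=5), (6,8,w=3), (7,8,w=2); sum of weights 1 + 1 + 4 + 3 + 5 + 3 + 2 = 19)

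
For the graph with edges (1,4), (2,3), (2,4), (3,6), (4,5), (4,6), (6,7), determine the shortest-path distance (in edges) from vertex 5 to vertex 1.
2 (path: 5 -> 4 -> 1, 2 edges)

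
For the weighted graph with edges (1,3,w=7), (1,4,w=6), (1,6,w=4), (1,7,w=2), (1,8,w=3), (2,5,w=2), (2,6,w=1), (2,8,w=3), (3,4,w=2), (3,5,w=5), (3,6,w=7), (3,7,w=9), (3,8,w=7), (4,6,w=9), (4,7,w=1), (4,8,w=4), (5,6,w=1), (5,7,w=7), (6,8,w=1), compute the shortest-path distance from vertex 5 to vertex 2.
2 (path: 5 -> 2; weights 2 = 2)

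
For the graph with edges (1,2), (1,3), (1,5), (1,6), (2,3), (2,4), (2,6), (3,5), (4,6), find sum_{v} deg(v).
18 (handshake: sum of degrees = 2|E| = 2 x 9 = 18)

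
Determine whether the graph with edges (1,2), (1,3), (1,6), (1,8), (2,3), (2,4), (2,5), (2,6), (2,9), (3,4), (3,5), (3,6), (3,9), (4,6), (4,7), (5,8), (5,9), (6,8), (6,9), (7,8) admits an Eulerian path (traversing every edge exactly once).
Yes — and in fact it has an Eulerian circuit (the graph is connected and all 9 vertices have even degree)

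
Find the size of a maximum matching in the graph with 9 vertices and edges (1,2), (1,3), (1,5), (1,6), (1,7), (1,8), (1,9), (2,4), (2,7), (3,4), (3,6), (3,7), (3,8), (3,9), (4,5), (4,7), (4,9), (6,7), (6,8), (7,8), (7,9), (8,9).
4 (matching: (1,7), (3,9), (4,5), (6,8); upper bound floor(n/2) = floor(9/2) = 4)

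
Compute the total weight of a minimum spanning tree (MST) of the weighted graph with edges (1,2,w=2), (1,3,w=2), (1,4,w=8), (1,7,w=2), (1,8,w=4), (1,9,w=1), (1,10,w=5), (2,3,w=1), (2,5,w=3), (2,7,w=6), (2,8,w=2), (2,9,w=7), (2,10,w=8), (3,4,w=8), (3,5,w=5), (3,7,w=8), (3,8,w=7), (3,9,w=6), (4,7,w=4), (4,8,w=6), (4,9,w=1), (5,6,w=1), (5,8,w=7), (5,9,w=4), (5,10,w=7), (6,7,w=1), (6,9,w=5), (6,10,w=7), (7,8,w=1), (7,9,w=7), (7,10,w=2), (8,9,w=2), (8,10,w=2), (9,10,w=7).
12 (MST edges: (1,3,w=2), (1,7,w=2), (1,9,w=1), (2,3,w=1), (4,9,w=1), (5,6,w=1), (6,7,w=1), (7,8,w=1), (7,10,w=2); sum of weights 2 + 2 + 1 + 1 + 1 + 1 + 1 + 1 + 2 = 12)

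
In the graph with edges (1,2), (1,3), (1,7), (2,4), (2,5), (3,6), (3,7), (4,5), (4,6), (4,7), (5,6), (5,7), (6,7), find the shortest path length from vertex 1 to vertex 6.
2 (path: 1 -> 7 -> 6, 2 edges)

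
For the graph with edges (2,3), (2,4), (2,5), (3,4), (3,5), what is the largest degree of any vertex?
3 (attained at vertices 2, 3)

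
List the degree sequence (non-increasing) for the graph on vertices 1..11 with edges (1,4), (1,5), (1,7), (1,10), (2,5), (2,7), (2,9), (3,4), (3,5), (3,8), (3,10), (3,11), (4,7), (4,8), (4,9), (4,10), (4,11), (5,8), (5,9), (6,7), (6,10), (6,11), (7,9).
[7, 5, 5, 5, 4, 4, 4, 3, 3, 3, 3] (degrees: deg(1)=4, deg(2)=3, deg(3)=5, deg(4)=7, deg(5)=5, deg(6)=3, deg(7)=5, deg(8)=3, deg(9)=4, deg(10)=4, deg(11)=3)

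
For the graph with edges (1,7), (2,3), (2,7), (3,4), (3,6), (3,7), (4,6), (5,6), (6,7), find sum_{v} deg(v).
18 (handshake: sum of degrees = 2|E| = 2 x 9 = 18)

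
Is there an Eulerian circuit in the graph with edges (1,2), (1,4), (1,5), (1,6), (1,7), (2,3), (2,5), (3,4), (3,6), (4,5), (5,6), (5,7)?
No (6 vertices have odd degree: {1, 2, 3, 4, 5, 6}; Eulerian circuit requires 0)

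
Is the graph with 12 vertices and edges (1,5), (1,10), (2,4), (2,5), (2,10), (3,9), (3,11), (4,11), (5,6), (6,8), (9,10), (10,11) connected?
No, it has 3 components: {1, 2, 3, 4, 5, 6, 8, 9, 10, 11}, {7}, {12}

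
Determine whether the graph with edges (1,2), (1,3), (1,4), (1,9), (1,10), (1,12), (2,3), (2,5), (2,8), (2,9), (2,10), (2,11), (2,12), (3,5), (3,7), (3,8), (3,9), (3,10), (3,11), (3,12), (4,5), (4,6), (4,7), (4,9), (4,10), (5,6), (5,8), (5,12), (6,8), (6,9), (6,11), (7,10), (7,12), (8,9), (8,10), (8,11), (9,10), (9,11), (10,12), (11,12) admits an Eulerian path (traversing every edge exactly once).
No (4 vertices have odd degree: {3, 6, 8, 12}; Eulerian path requires 0 or 2)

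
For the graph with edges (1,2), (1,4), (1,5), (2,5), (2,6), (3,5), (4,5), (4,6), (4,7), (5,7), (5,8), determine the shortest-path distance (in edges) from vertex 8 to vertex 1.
2 (path: 8 -> 5 -> 1, 2 edges)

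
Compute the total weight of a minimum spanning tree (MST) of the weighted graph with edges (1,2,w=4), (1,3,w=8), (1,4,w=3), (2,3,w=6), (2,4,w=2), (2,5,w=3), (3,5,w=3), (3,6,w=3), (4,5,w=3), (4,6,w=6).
14 (MST edges: (1,4,w=3), (2,4,w=2), (2,5,w=3), (3,5,w=3), (3,6,w=3); sum of weights 3 + 2 + 3 + 3 + 3 = 14)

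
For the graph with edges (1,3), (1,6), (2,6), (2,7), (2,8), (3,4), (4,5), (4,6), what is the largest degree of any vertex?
3 (attained at vertices 2, 4, 6)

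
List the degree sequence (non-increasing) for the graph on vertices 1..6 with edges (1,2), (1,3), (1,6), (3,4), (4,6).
[3, 2, 2, 2, 1, 0] (degrees: deg(1)=3, deg(2)=1, deg(3)=2, deg(4)=2, deg(5)=0, deg(6)=2)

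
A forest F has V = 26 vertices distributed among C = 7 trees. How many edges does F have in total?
19 (Each of the 7 component trees on V_i vertices has V_i - 1 edges; summing gives V - C = 26 - 7 = 19)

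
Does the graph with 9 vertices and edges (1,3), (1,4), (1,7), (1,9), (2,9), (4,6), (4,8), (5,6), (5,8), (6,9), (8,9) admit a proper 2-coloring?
Yes. Partition: {1, 2, 6, 8}, {3, 4, 5, 7, 9}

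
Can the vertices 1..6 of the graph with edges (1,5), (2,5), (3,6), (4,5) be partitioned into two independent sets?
Yes. Partition: {1, 2, 3, 4}, {5, 6}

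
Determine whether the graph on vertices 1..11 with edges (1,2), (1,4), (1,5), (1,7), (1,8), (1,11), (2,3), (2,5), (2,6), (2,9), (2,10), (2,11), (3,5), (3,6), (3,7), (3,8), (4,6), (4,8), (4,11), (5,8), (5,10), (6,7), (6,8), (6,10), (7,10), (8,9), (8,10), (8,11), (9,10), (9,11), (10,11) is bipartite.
No (odd cycle of length 3: 8 -> 1 -> 4 -> 8)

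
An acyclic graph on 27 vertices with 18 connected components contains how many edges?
9 (Each of the 18 component trees on V_i vertices has V_i - 1 edges; summing gives V - C = 27 - 18 = 9)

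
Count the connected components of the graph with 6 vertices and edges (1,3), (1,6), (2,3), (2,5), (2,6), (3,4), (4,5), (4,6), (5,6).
1 (components: {1, 2, 3, 4, 5, 6})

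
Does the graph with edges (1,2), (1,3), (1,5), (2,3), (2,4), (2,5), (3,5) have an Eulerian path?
No (4 vertices have odd degree: {1, 3, 4, 5}; Eulerian path requires 0 or 2)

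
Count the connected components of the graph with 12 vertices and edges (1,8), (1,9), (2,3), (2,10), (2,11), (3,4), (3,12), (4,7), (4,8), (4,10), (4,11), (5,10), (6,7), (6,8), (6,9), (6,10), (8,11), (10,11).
1 (components: {1, 2, 3, 4, 5, 6, 7, 8, 9, 10, 11, 12})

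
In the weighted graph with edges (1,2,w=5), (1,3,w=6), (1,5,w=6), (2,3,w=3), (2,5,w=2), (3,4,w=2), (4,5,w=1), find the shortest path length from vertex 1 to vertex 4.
7 (path: 1 -> 5 -> 4; weights 6 + 1 = 7)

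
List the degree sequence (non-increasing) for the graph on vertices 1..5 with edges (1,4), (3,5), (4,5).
[2, 2, 1, 1, 0] (degrees: deg(1)=1, deg(2)=0, deg(3)=1, deg(4)=2, deg(5)=2)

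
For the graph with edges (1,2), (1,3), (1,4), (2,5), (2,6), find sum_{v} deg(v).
10 (handshake: sum of degrees = 2|E| = 2 x 5 = 10)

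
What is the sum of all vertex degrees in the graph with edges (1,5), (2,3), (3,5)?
6 (handshake: sum of degrees = 2|E| = 2 x 3 = 6)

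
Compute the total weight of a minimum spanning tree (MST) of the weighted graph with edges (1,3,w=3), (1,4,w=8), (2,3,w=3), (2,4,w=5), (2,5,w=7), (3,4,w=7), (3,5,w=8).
18 (MST edges: (1,3,w=3), (2,3,w=3), (2,4,w=5), (2,5,w=7); sum of weights 3 + 3 + 5 + 7 = 18)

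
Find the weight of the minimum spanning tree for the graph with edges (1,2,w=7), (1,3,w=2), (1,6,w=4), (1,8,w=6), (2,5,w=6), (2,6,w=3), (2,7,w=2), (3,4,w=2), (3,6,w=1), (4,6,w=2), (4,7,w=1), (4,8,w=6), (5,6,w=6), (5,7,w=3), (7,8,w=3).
14 (MST edges: (1,3,w=2), (2,7,w=2), (3,4,w=2), (3,6,w=1), (4,7,w=1), (5,7,w=3), (7,8,w=3); sum of weights 2 + 2 + 2 + 1 + 1 + 3 + 3 = 14)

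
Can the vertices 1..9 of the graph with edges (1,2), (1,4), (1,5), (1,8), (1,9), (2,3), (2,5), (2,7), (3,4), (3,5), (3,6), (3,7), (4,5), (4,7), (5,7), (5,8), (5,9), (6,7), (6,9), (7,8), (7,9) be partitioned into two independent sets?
No (odd cycle of length 3: 4 -> 1 -> 5 -> 4)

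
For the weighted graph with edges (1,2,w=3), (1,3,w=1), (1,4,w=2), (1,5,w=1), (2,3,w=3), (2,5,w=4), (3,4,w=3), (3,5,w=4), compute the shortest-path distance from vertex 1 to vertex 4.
2 (path: 1 -> 4; weights 2 = 2)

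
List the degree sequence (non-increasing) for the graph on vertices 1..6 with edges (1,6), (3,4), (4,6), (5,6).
[3, 2, 1, 1, 1, 0] (degrees: deg(1)=1, deg(2)=0, deg(3)=1, deg(4)=2, deg(5)=1, deg(6)=3)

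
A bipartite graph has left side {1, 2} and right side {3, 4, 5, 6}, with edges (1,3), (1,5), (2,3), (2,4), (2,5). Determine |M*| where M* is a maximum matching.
2 (matching: (1,5), (2,4); upper bound min(|L|,|R|) = min(2,4) = 2)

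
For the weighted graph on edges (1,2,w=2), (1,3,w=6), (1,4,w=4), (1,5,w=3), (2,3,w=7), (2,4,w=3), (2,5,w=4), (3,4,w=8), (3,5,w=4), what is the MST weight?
12 (MST edges: (1,2,w=2), (1,5,w=3), (2,4,w=3), (3,5,w=4); sum of weights 2 + 3 + 3 + 4 = 12)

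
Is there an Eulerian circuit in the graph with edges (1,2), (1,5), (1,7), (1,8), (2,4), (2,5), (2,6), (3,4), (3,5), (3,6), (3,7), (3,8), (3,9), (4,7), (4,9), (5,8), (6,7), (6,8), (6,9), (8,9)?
No (2 vertices have odd degree: {6, 8}; Eulerian circuit requires 0)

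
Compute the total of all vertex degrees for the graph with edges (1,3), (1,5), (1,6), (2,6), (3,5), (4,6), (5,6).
14 (handshake: sum of degrees = 2|E| = 2 x 7 = 14)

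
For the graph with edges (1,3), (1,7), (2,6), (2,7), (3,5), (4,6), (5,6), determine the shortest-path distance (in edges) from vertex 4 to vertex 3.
3 (path: 4 -> 6 -> 5 -> 3, 3 edges)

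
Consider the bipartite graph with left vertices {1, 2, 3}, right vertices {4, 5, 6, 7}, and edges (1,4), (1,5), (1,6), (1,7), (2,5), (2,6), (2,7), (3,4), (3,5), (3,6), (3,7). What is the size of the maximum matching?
3 (matching: (1,7), (2,6), (3,5); upper bound min(|L|,|R|) = min(3,4) = 3)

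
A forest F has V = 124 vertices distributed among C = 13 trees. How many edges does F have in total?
111 (Each of the 13 component trees on V_i vertices has V_i - 1 edges; summing gives V - C = 124 - 13 = 111)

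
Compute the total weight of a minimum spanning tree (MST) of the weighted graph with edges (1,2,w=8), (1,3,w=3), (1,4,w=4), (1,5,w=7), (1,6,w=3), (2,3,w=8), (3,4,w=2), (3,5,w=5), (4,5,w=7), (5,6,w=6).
21 (MST edges: (1,2,w=8), (1,3,w=3), (1,6,w=3), (3,4,w=2), (3,5,w=5); sum of weights 8 + 3 + 3 + 2 + 5 = 21)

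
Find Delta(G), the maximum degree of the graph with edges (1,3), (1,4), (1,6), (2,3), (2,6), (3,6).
3 (attained at vertices 1, 3, 6)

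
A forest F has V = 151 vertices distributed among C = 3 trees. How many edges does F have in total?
148 (Each of the 3 component trees on V_i vertices has V_i - 1 edges; summing gives V - C = 151 - 3 = 148)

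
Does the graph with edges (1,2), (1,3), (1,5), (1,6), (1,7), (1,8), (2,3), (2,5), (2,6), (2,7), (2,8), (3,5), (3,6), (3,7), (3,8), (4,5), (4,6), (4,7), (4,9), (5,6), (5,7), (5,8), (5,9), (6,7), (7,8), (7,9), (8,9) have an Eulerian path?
Yes — and in fact it has an Eulerian circuit (the graph is connected and all 9 vertices have even degree)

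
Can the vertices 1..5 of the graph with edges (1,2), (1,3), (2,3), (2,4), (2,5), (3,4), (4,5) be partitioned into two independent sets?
No (odd cycle of length 3: 2 -> 1 -> 3 -> 2)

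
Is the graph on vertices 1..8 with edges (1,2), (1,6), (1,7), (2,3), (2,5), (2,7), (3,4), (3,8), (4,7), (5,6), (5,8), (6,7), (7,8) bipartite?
No (odd cycle of length 3: 7 -> 1 -> 6 -> 7)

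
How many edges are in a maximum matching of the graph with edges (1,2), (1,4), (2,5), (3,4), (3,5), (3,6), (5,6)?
3 (matching: (1,2), (3,4), (5,6); upper bound floor(n/2) = floor(6/2) = 3)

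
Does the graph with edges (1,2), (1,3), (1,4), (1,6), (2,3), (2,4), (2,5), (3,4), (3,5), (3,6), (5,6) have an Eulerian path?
No (4 vertices have odd degree: {3, 4, 5, 6}; Eulerian path requires 0 or 2)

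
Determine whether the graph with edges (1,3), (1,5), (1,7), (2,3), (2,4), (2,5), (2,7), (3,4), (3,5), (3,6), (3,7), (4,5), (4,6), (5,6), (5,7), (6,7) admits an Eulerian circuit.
No (2 vertices have odd degree: {1, 7}; Eulerian circuit requires 0)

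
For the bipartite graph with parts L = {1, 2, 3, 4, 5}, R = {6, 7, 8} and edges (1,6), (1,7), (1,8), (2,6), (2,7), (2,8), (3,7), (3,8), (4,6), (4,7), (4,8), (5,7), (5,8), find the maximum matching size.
3 (matching: (1,8), (2,7), (4,6); upper bound min(|L|,|R|) = min(5,3) = 3)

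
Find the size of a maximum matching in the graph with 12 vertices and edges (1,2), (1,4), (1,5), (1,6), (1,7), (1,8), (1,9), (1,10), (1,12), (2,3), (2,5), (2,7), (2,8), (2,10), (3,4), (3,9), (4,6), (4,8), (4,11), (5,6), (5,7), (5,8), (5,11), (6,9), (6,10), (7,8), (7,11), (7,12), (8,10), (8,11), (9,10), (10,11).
6 (matching: (1,12), (2,7), (3,4), (5,6), (8,11), (9,10); upper bound floor(n/2) = floor(12/2) = 6)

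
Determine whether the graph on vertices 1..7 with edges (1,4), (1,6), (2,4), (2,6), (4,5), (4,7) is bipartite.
Yes. Partition: {1, 2, 3, 5, 7}, {4, 6}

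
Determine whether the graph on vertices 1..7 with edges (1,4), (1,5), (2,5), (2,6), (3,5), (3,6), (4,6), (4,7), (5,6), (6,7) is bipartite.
No (odd cycle of length 3: 6 -> 4 -> 7 -> 6)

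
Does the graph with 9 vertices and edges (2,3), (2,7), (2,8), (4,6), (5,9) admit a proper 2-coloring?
Yes. Partition: {1, 2, 4, 9}, {3, 5, 6, 7, 8}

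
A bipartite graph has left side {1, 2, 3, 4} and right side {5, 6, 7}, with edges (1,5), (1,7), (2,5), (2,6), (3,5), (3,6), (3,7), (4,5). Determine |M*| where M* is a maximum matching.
3 (matching: (1,7), (2,6), (3,5); upper bound min(|L|,|R|) = min(4,3) = 3)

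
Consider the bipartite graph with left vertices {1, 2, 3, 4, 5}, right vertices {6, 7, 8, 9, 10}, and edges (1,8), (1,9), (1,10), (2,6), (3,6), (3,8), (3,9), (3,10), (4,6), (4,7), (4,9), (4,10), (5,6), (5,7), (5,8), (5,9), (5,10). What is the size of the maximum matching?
5 (matching: (1,10), (2,6), (3,9), (4,7), (5,8); upper bound min(|L|,|R|) = min(5,5) = 5)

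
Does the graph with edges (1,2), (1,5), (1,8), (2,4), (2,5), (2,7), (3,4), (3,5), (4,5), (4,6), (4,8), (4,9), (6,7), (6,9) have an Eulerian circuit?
No (2 vertices have odd degree: {1, 6}; Eulerian circuit requires 0)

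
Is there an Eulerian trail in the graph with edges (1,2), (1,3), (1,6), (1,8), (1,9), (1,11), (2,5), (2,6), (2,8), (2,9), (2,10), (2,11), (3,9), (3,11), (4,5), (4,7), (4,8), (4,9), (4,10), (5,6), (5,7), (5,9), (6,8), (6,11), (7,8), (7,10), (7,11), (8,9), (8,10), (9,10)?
No (10 vertices have odd degree: {2, 3, 4, 5, 6, 7, 8, 9, 10, 11}; Eulerian path requires 0 or 2)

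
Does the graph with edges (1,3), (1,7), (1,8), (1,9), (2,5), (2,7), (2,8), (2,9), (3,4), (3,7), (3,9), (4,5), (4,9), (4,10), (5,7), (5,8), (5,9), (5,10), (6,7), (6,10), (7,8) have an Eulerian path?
Yes (the graph is connected and exactly 2 vertices have odd degree: {9, 10}; any Eulerian path must start and end at those)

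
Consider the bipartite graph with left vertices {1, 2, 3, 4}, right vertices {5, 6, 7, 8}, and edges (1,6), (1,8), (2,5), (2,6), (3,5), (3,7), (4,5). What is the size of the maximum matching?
4 (matching: (1,8), (2,6), (3,7), (4,5); upper bound min(|L|,|R|) = min(4,4) = 4)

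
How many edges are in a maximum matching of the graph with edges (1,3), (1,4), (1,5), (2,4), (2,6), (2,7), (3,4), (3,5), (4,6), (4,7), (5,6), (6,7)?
3 (matching: (1,5), (2,4), (6,7); upper bound floor(n/2) = floor(7/2) = 3)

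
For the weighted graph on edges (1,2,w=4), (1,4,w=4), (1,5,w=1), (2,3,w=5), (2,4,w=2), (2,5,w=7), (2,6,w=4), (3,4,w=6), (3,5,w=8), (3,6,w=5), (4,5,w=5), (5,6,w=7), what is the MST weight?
16 (MST edges: (1,4,w=4), (1,5,w=1), (2,3,w=5), (2,4,w=2), (2,6,w=4); sum of weights 4 + 1 + 5 + 2 + 4 = 16)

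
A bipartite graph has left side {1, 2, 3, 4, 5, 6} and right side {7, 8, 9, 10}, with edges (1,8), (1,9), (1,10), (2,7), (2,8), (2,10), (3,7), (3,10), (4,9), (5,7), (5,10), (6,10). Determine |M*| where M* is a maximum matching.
4 (matching: (1,10), (2,8), (3,7), (4,9); upper bound min(|L|,|R|) = min(6,4) = 4)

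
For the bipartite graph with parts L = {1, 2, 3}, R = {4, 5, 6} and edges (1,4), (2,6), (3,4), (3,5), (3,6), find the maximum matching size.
3 (matching: (1,4), (2,6), (3,5); upper bound min(|L|,|R|) = min(3,3) = 3)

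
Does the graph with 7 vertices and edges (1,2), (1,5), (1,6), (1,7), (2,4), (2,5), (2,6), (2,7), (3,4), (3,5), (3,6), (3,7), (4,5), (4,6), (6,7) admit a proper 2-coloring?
No (odd cycle of length 3: 2 -> 1 -> 5 -> 2)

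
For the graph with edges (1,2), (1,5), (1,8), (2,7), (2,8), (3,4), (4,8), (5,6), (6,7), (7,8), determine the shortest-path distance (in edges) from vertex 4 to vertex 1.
2 (path: 4 -> 8 -> 1, 2 edges)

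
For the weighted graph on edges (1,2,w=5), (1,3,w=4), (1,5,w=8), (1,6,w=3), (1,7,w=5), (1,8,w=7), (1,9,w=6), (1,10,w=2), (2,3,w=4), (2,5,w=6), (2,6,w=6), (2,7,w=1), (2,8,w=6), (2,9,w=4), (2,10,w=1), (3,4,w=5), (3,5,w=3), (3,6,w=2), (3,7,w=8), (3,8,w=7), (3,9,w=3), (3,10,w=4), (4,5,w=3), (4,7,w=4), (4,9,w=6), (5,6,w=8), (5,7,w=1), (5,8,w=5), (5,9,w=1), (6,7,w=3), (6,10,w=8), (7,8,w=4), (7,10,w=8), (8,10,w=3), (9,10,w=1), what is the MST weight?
17 (MST edges: (1,6,w=3), (1,10,w=2), (2,7,w=1), (2,10,w=1), (3,6,w=2), (4,5,w=3), (5,7,w=1), (5,9,w=1), (8,10,w=3); sum of weights 3 + 2 + 1 + 1 + 2 + 3 + 1 + 1 + 3 = 17)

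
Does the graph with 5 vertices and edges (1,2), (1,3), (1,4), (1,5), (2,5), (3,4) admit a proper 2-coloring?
No (odd cycle of length 3: 3 -> 1 -> 4 -> 3)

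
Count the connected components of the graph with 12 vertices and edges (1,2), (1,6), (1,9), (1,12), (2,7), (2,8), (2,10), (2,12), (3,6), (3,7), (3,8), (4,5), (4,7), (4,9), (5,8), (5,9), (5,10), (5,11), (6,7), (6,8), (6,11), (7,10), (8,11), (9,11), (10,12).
1 (components: {1, 2, 3, 4, 5, 6, 7, 8, 9, 10, 11, 12})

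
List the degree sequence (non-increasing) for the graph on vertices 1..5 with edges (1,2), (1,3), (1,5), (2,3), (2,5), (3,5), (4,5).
[4, 3, 3, 3, 1] (degrees: deg(1)=3, deg(2)=3, deg(3)=3, deg(4)=1, deg(5)=4)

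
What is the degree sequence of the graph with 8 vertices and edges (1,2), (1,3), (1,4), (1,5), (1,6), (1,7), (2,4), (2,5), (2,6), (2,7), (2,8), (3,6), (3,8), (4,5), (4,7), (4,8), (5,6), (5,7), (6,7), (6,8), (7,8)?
[6, 6, 6, 6, 5, 5, 5, 3] (degrees: deg(1)=6, deg(2)=6, deg(3)=3, deg(4)=5, deg(5)=5, deg(6)=6, deg(7)=6, deg(8)=5)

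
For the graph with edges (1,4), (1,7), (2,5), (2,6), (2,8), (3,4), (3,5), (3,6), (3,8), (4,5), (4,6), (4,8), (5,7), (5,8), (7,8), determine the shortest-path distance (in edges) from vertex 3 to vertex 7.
2 (path: 3 -> 8 -> 7, 2 edges)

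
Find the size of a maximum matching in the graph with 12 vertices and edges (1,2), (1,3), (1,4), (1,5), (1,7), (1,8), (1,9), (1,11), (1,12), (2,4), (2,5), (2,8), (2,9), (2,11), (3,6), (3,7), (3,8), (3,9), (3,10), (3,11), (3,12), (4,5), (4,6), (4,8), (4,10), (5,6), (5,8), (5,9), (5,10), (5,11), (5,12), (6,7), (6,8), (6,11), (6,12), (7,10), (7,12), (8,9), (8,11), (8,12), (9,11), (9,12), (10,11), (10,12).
6 (matching: (1,9), (2,11), (3,12), (4,10), (5,8), (6,7); upper bound floor(n/2) = floor(12/2) = 6)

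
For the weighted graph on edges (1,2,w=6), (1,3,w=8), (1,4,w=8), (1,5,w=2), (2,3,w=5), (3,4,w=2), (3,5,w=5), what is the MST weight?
14 (MST edges: (1,5,w=2), (2,3,w=5), (3,4,w=2), (3,5,w=5); sum of weights 2 + 5 + 2 + 5 = 14)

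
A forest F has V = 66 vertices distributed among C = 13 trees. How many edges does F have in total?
53 (Each of the 13 component trees on V_i vertices has V_i - 1 edges; summing gives V - C = 66 - 13 = 53)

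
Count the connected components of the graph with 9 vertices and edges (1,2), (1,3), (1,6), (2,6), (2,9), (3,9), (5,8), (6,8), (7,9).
2 (components: {1, 2, 3, 5, 6, 7, 8, 9}, {4})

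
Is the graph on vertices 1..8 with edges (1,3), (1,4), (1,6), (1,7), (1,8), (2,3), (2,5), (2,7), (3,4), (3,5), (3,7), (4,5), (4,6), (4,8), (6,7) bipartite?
No (odd cycle of length 3: 6 -> 1 -> 7 -> 6)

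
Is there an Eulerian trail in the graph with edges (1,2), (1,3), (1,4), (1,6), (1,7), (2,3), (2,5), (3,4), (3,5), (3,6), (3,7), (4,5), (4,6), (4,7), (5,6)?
No (4 vertices have odd degree: {1, 2, 4, 7}; Eulerian path requires 0 or 2)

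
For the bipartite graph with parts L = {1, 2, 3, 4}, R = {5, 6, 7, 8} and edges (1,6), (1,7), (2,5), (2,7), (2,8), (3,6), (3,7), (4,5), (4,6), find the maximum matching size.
4 (matching: (1,7), (2,8), (3,6), (4,5); upper bound min(|L|,|R|) = min(4,4) = 4)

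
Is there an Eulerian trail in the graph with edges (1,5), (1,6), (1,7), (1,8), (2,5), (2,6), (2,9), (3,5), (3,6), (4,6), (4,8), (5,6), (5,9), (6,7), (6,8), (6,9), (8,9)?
Yes (the graph is connected and exactly 2 vertices have odd degree: {2, 5}; any Eulerian path must start and end at those)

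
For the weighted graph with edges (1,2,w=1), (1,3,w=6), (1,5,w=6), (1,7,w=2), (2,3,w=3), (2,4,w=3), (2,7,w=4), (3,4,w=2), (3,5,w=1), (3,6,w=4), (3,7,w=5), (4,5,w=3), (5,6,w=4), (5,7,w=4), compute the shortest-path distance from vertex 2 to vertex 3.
3 (path: 2 -> 3; weights 3 = 3)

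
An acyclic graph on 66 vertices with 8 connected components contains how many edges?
58 (Each of the 8 component trees on V_i vertices has V_i - 1 edges; summing gives V - C = 66 - 8 = 58)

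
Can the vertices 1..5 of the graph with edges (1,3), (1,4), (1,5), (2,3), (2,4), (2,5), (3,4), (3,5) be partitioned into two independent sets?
No (odd cycle of length 3: 5 -> 1 -> 3 -> 5)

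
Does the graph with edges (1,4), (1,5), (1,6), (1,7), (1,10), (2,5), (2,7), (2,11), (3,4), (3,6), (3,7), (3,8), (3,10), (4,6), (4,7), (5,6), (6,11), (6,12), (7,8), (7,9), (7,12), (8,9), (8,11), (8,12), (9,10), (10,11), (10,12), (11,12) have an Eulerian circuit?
No (10 vertices have odd degree: {1, 2, 3, 5, 7, 8, 9, 10, 11, 12}; Eulerian circuit requires 0)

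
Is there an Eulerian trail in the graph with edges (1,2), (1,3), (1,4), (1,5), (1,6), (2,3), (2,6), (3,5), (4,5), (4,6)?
No (6 vertices have odd degree: {1, 2, 3, 4, 5, 6}; Eulerian path requires 0 or 2)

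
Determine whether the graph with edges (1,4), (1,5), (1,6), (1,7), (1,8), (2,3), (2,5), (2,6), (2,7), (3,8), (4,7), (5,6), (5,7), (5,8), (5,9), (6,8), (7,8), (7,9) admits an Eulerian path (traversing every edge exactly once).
Yes (the graph is connected and exactly 2 vertices have odd degree: {1, 8}; any Eulerian path must start and end at those)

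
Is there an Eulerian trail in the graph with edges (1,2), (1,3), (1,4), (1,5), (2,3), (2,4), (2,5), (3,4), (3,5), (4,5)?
Yes — and in fact it has an Eulerian circuit (the graph is connected and all 5 vertices have even degree)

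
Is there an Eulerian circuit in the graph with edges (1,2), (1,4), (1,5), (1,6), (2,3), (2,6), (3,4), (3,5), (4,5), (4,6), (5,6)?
No (2 vertices have odd degree: {2, 3}; Eulerian circuit requires 0)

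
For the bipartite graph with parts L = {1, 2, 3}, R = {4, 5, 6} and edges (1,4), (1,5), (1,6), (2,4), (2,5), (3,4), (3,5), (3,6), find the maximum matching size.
3 (matching: (1,6), (2,5), (3,4); upper bound min(|L|,|R|) = min(3,3) = 3)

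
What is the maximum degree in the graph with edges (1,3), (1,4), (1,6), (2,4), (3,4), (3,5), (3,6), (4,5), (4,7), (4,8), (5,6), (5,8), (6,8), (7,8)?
6 (attained at vertex 4)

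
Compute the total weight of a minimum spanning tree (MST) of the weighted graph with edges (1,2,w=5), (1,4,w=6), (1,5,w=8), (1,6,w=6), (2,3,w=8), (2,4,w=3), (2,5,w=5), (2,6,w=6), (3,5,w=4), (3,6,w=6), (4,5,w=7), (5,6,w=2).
19 (MST edges: (1,2,w=5), (2,4,w=3), (2,5,w=5), (3,5,w=4), (5,6,w=2); sum of weights 5 + 3 + 5 + 4 + 2 = 19)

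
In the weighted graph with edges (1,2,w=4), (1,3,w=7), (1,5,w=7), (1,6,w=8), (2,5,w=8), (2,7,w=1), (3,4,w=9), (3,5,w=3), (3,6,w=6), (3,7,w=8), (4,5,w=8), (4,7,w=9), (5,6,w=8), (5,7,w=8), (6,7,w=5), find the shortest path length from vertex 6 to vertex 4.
14 (path: 6 -> 7 -> 4; weights 5 + 9 = 14)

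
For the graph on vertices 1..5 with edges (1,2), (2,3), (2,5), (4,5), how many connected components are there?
1 (components: {1, 2, 3, 4, 5})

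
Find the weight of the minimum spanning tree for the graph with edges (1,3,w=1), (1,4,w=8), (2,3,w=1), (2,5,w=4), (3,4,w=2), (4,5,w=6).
8 (MST edges: (1,3,w=1), (2,3,w=1), (2,5,w=4), (3,4,w=2); sum of weights 1 + 1 + 4 + 2 = 8)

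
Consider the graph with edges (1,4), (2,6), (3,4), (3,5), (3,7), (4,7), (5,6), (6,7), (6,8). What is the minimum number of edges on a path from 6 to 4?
2 (path: 6 -> 7 -> 4, 2 edges)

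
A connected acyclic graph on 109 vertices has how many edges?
108 (A tree on V vertices has V - 1 edges, so 109 - 1 = 108)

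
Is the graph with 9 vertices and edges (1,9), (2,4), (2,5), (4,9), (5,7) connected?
No, it has 4 components: {1, 2, 4, 5, 7, 9}, {3}, {6}, {8}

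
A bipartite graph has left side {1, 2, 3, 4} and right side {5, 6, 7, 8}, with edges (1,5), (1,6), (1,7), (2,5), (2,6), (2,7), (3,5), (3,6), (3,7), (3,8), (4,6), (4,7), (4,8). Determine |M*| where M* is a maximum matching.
4 (matching: (1,7), (2,6), (3,5), (4,8); upper bound min(|L|,|R|) = min(4,4) = 4)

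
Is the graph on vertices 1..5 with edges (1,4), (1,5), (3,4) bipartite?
Yes. Partition: {1, 2, 3}, {4, 5}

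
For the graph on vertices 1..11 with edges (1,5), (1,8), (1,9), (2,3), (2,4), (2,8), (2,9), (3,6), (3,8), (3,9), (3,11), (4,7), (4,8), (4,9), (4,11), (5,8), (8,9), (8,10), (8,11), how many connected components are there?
1 (components: {1, 2, 3, 4, 5, 6, 7, 8, 9, 10, 11})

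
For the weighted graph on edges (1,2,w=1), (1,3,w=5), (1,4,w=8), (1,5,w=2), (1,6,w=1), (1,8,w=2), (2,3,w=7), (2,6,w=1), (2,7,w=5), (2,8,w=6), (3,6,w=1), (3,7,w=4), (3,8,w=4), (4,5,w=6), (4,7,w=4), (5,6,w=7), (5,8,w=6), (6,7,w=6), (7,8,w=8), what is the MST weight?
15 (MST edges: (1,2,w=1), (1,5,w=2), (1,6,w=1), (1,8,w=2), (3,6,w=1), (3,7,w=4), (4,7,w=4); sum of weights 1 + 2 + 1 + 2 + 1 + 4 + 4 = 15)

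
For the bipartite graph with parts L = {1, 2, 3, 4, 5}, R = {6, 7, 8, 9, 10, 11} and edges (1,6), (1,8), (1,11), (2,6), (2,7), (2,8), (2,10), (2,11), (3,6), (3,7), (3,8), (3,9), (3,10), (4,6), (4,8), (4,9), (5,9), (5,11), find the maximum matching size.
5 (matching: (1,11), (2,10), (3,7), (4,8), (5,9); upper bound min(|L|,|R|) = min(5,6) = 5)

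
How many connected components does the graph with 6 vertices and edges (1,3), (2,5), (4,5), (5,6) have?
2 (components: {1, 3}, {2, 4, 5, 6})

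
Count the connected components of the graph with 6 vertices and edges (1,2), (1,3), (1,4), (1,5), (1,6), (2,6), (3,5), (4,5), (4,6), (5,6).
1 (components: {1, 2, 3, 4, 5, 6})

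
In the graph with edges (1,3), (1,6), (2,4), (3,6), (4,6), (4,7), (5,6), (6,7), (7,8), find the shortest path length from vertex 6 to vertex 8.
2 (path: 6 -> 7 -> 8, 2 edges)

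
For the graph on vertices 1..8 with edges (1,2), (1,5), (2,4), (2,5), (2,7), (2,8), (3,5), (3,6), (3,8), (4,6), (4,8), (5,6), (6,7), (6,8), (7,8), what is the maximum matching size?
4 (matching: (1,5), (2,7), (3,8), (4,6); upper bound floor(n/2) = floor(8/2) = 4)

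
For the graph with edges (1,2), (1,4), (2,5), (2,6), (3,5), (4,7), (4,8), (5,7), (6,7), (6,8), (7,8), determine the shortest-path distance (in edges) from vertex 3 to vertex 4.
3 (path: 3 -> 5 -> 7 -> 4, 3 edges)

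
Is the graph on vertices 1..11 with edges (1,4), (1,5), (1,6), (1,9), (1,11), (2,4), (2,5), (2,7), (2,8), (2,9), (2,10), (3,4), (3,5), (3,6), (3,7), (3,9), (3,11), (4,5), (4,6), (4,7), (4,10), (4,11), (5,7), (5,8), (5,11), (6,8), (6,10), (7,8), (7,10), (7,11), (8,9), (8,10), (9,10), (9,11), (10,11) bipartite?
No (odd cycle of length 3: 6 -> 1 -> 4 -> 6)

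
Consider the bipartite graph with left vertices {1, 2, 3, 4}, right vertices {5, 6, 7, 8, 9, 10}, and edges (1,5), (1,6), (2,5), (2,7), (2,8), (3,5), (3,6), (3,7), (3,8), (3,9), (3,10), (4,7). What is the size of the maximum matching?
4 (matching: (1,6), (2,8), (3,10), (4,7); upper bound min(|L|,|R|) = min(4,6) = 4)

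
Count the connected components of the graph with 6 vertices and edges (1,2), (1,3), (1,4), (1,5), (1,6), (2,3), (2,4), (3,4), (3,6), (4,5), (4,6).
1 (components: {1, 2, 3, 4, 5, 6})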